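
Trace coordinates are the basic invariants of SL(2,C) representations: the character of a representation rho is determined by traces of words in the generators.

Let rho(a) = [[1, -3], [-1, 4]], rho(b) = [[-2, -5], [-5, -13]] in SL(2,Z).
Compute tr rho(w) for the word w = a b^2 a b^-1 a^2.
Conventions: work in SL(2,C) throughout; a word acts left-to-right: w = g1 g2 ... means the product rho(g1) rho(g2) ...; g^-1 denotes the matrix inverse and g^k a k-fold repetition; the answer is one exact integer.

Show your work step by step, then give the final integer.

rho(a) = [[1, -3], [-1, 4]]
... * rho(b) = [[-2, -5], [-5, -13]]  ->  [[13, 34], [-18, -47]]
... * rho(b) = [[-2, -5], [-5, -13]]  ->  [[-196, -507], [271, 701]]
... * rho(a) = [[1, -3], [-1, 4]]  ->  [[311, -1440], [-430, 1991]]
... * rho(b^-1) = [[-13, 5], [5, -2]]  ->  [[-11243, 4435], [15545, -6132]]
... * rho(a) = [[1, -3], [-1, 4]]  ->  [[-15678, 51469], [21677, -71163]]
... * rho(a) = [[1, -3], [-1, 4]]  ->  [[-67147, 252910], [92840, -349683]]
tr = -67147 + -349683 = -416830

-416830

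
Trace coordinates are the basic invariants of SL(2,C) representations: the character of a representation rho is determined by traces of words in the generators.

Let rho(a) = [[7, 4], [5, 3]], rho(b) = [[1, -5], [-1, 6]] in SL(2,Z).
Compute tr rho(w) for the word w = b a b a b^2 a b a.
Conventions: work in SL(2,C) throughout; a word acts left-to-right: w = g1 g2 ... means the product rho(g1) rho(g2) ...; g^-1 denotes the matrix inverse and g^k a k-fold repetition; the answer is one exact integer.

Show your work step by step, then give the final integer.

rho(b) = [[1, -5], [-1, 6]]
... * rho(a) = [[7, 4], [5, 3]]  ->  [[-18, -11], [23, 14]]
... * rho(b) = [[1, -5], [-1, 6]]  ->  [[-7, 24], [9, -31]]
... * rho(a) = [[7, 4], [5, 3]]  ->  [[71, 44], [-92, -57]]
... * rho(b) = [[1, -5], [-1, 6]]  ->  [[27, -91], [-35, 118]]
... * rho(b) = [[1, -5], [-1, 6]]  ->  [[118, -681], [-153, 883]]
... * rho(a) = [[7, 4], [5, 3]]  ->  [[-2579, -1571], [3344, 2037]]
... * rho(b) = [[1, -5], [-1, 6]]  ->  [[-1008, 3469], [1307, -4498]]
... * rho(a) = [[7, 4], [5, 3]]  ->  [[10289, 6375], [-13341, -8266]]
tr = 10289 + -8266 = 2023

2023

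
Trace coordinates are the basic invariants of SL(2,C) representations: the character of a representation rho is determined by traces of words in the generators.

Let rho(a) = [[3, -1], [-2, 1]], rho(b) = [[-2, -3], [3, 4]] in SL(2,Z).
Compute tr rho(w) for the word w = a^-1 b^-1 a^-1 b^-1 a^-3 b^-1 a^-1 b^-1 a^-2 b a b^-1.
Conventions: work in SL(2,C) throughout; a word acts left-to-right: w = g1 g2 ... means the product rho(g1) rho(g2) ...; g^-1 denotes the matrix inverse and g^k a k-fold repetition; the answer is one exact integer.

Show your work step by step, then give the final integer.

rho(a^-1) = [[1, 1], [2, 3]]
... * rho(b^-1) = [[4, 3], [-3, -2]]  ->  [[1, 1], [-1, 0]]
... * rho(a^-1) = [[1, 1], [2, 3]]  ->  [[3, 4], [-1, -1]]
... * rho(b^-1) = [[4, 3], [-3, -2]]  ->  [[0, 1], [-1, -1]]
... * rho(a^-1) = [[1, 1], [2, 3]]  ->  [[2, 3], [-3, -4]]
... * rho(a^-1) = [[1, 1], [2, 3]]  ->  [[8, 11], [-11, -15]]
... * rho(a^-1) = [[1, 1], [2, 3]]  ->  [[30, 41], [-41, -56]]
... * rho(b^-1) = [[4, 3], [-3, -2]]  ->  [[-3, 8], [4, -11]]
... * rho(a^-1) = [[1, 1], [2, 3]]  ->  [[13, 21], [-18, -29]]
... * rho(b^-1) = [[4, 3], [-3, -2]]  ->  [[-11, -3], [15, 4]]
... * rho(a^-1) = [[1, 1], [2, 3]]  ->  [[-17, -20], [23, 27]]
... * rho(a^-1) = [[1, 1], [2, 3]]  ->  [[-57, -77], [77, 104]]
... * rho(b) = [[-2, -3], [3, 4]]  ->  [[-117, -137], [158, 185]]
... * rho(a) = [[3, -1], [-2, 1]]  ->  [[-77, -20], [104, 27]]
... * rho(b^-1) = [[4, 3], [-3, -2]]  ->  [[-248, -191], [335, 258]]
tr = -248 + 258 = 10

10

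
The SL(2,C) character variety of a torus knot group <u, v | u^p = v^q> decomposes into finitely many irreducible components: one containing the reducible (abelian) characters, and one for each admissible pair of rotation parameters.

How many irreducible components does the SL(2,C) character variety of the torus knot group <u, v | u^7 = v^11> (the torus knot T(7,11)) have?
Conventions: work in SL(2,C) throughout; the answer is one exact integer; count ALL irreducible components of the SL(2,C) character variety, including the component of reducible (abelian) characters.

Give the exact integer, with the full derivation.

For T(7,11): irreducibility forces the central element u^7 = v^11 to one of +I, -I.
This locks tr(u) to 2*cos(pi*alpha/7), alpha in 1..6, and tr(v) to 2*cos(pi*beta/11), beta in 1..10, on each component of irreducible characters.
u^7 = (-1)^alpha I and v^11 = (-1)^beta I must agree, so alpha and beta have equal parity.
Enumerate parity-matched pairs: 3*5 odd-odd plus 3*5 even-even gives 30.
Total: 30 irreducible-character components + 1 reducible (abelian) component = 31.

31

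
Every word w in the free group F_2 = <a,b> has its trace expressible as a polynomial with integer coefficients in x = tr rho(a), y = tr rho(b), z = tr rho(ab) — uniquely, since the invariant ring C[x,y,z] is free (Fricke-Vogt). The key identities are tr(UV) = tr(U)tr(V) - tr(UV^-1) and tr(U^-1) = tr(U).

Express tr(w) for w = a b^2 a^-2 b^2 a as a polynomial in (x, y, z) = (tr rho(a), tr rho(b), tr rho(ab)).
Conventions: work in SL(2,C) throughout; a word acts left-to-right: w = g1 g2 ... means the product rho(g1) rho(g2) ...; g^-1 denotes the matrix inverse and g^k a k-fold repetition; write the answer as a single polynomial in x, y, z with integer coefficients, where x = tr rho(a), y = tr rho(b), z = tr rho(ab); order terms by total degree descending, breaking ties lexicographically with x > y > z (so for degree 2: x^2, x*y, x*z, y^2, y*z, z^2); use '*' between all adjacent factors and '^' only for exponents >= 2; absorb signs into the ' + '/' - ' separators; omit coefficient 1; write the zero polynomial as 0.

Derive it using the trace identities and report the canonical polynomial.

x^3*y^3*z - x^4*y^2 - x^2*y^4 - x^2*y^2*z^2 + 4*x^2*y^2 + y^4 - 4*y^2 + 2

and trace(a b^2) = trace(b) * trace(a b) - trace(a) = y*z - x
and trace(a b^3) = trace(b) * trace(a b^2) - trace(a b) = y^2*z - x*y - z
trace(b^4 a) = trace(b) * trace(a b^3) - trace(a b^2) = y^3*z - x*y^2 - 2*y*z + x
and trace(b^2) = trace(b) * trace(b) - trace(1) = y^2 - 2
next, trace(b^3) = trace(b) * trace(b^2) - trace(b) = y^3 - 3*y
and trace(b^4) = trace(b) * trace(b^3) - trace(b^2) = y^4 - 4*y^2 + 2
and trace(b^2 a^2 b^2) = trace(a) * trace(b^4 a) - trace(b^4) = x*y^3*z - x^2*y^2 - y^4 - 2*x*y*z + x^2 + 4*y^2 - 2
trace(a b a b) = trace(b a) * trace(b a) - trace(1) = z^2 - 2
next, trace(a b a) = trace(a) * trace(b a) - trace(b) = x*z - y
trace(a b^2 a b) = trace(b) * trace(a b a b) - trace(a b a) = y*z^2 - x*z - y
next, trace(a^2) = trace(a) * trace(a) - trace(1) = x^2 - 2
next, trace(a b^2 a) = trace(b) * trace(a^2 b) - trace(a^2) = x*y*z - x^2 - y^2 + 2
trace(b^2 a b^2 a) = trace(b) * trace(a b^2 a b) - trace(a b^2 a) = y^2*z^2 - 2*x*y*z + x^2 - 2
trace(b^2 a^2 b^2 a) = trace(a) * trace(b^2 a b^2 a) - trace(b^2 a b^2) = x*y^2*z^2 - 2*x^2*y*z - y^3*z + x^3 + x*y^2 + 2*y*z - 3*x
trace(a^-1 b^2 a^2 b^2) = trace(b^2 a^2 b^2) * trace(a) - trace(b^2 a^2 b^2 a) = x^2*y^3*z - x^3*y^2 - x*y^4 - x*y^2*z^2 + y^3*z + 3*x*y^2 - 2*y*z + x
and trace(a b^2 a^-2 b^2 a) = trace(a^-1 b^2 a^2 b^2) * trace(a) - trace(a^-1 b^2 a^2 b^2 a) = x^3*y^3*z - x^4*y^2 - x^2*y^4 - x^2*y^2*z^2 + 4*x^2*y^2 + y^4 - 4*y^2 + 2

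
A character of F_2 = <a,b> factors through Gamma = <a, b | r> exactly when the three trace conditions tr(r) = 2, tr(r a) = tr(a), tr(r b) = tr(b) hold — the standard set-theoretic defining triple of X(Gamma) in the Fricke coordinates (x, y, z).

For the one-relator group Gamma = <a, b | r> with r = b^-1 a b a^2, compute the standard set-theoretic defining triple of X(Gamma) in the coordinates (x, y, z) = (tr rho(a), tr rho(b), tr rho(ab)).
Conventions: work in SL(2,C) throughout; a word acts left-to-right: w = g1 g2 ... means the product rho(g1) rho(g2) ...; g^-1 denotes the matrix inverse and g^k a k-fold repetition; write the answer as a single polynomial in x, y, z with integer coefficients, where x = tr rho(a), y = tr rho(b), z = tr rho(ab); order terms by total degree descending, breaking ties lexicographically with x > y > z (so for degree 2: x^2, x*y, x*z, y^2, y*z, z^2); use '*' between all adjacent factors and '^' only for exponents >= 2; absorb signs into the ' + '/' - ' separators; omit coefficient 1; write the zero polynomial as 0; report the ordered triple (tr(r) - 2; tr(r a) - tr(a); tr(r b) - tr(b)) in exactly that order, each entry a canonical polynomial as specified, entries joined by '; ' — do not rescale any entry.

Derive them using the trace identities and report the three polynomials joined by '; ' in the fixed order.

x^2*y*z - x*y^2 - x*z^2 + x - 2; x^3*y*z - x^2*y^2 - x^2*z^2 - x*y*z + x^2 + y^2 + z^2 - x - 2; x^2*z - x*y - y - z

tr(b a^2) = tr(a) * tr(b a) - tr(b)  (reduce the a square) = x*z - y
next, tr(a b a^2) = tr(a) * tr(b a^2) - tr(b a)  (reduce the a square) = x^2*z - x*y - z
tr(b a b a) = tr(a b) * tr(a b) - tr(1)  (split on a) = z^2 - 2
tr(b a b) = tr(b) * tr(a b) - tr(a)  (reduce the b square) = y*z - x
and tr(a b a^2 b) = tr(a) * tr(b a b a) - tr(b a b)  (reduce the a square) = x*z^2 - y*z - x
tr(b^-1 a b a^2) = tr(a b a^2) * tr(b) - tr(a b a^2 b)  (eliminate b^-1) = x^2*y*z - x*y^2 - x*z^2 + x
next, tr(a b a^3) = tr(a) * tr(a b a^2) - tr(a b a)  (reduce the a square) = x^3*z - x^2*y - 2*x*z + y
and tr(a b a^3 b) = tr(a) * tr(a b a b a) - tr(a b a b)  (reduce the a square) = x^2*z^2 - x*y*z - x^2 - z^2 + 2
tr(b^-1 a b a^3) = tr(a b a^3) * tr(b) - tr(a b a^3 b)  (eliminate b^-1) = x^3*y*z - x^2*y^2 - x^2*z^2 - x*y*z + x^2 + y^2 + z^2 - 2
assemble the triple (tr(r) - 2; tr(r a) - x; tr(r b) - y)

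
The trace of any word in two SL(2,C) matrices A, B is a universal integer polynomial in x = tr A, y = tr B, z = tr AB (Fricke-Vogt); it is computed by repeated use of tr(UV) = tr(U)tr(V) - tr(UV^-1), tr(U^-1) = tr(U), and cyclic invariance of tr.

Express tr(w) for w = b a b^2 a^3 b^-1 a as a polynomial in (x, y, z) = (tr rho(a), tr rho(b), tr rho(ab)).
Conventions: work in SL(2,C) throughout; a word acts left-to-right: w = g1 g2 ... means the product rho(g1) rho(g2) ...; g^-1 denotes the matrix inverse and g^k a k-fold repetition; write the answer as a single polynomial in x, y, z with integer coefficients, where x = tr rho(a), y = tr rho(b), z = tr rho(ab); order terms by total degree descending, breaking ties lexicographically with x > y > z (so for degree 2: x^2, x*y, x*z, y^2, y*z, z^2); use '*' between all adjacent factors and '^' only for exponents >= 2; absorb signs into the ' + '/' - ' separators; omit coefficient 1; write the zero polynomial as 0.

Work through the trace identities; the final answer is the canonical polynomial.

apply: trace(b a b a) = trace(a b)*trace(a b) - trace(1)   [split at repeated a] = z^2 - 2
apply: trace(b a b) = trace(b)*trace(a b) - trace(a) = y*z - x
trace(a b a b a) = trace(a)*trace(b a b a) - trace(b a b) = x*z^2 - y*z - x
trace(a b a b a^2) = trace(a)*trace(a b a b a) - trace(a b a b) = x^2*z^2 - x*y*z - x^2 - z^2 + 2
trace(a^4 b a b) = trace(a)*trace(a b a b a^2) - trace(a b a b a) = x^3*z^2 - x^2*y*z - x^3 - 2*x*z^2 + y*z + 3*x
trace(a b a) = trace(a)*trace(b a) - trace(b) = x*z - y
trace(a b a^2) = trace(a)*trace(a b a) - trace(a b) = x^2*z - x*y - z
use: trace(a b a^3) = trace(a)*trace(a b a^2) - trace(a b a) = x^3*z - x^2*y - 2*x*z + y
use: trace(a^4 b a) = trace(a)*trace(a b a^3) - trace(a b a^2) = x^4*z - x^3*y - 3*x^2*z + 2*x*y + z
trace(a b a b^2 a^3) = trace(b)*trace(a^4 b a b) - trace(a^4 b a) = x^3*y*z^2 - x^4*z - x^2*y^2*z - 2*x*y*z^2 + 3*x^2*z + y^2*z + x*y - z
trace(a b a b a b) = trace(b a)*trace(b a b a) - trace(b^-1 a^-1)   [split at repeated b] = z^3 - 3*z
use: trace(b a b a b^2 a) = trace(b)*trace(a b a b a b) - trace(a b a b a) = y*z^3 - x*z^2 - 2*y*z + x
apply: trace(a b a b^2) = trace(b)*trace(a b a b) - trace(a b a) = y*z^2 - x*z - y
trace(b a b a b^2) = trace(b)*trace(a b a b^2) - trace(a b a b) = y^2*z^2 - x*y*z - y^2 - z^2 + 2
trace(a b a b a b^2 a) = trace(a)*trace(b a b a b^2 a) - trace(b a b a b^2) = x*y*z^3 - x^2*z^2 - y^2*z^2 - x*y*z + x^2 + y^2 + z^2 - 2
use: trace(a b a b^2 a^3 b) = trace(a)*trace(a b a b a b^2 a) - trace(a b a b a b^2) = x^2*y*z^3 - x^3*z^2 - x*y^2*z^2 - x^2*y*z - y*z^3 + x^3 + x*y^2 + 2*x*z^2 + 2*y*z - 3*x
use: trace(b a b^2 a^3 b^-1 a) = trace(a b a b^2 a^3)*trace(b) - trace(a b a b^2 a^3 b) = x^3*y^2*z^2 - x^4*y*z - x^2*y^3*z - x^2*y*z^3 + x^3*z^2 - x*y^2*z^2 + 4*x^2*y*z + y^3*z + y*z^3 - x^3 - 2*x*z^2 - 3*y*z + 3*x

x^3*y^2*z^2 - x^4*y*z - x^2*y^3*z - x^2*y*z^3 + x^3*z^2 - x*y^2*z^2 + 4*x^2*y*z + y^3*z + y*z^3 - x^3 - 2*x*z^2 - 3*y*z + 3*x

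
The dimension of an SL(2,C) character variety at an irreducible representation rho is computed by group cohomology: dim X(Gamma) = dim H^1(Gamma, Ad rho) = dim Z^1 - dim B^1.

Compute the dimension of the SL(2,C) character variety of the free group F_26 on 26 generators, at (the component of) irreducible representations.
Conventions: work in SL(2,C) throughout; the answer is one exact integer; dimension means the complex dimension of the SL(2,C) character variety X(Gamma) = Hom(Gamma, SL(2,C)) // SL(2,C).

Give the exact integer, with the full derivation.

The free group F_26: 26 generators, no relators.
Z^1(Gamma, Ad rho) = (sl_2)^26: a cocycle is a free choice of one sl_2 vector per generator, so dim Z^1 = 3*26 = 78.
Irreducibility makes the coboundary map sl_2 -> Z^1 injective (trivial centralizer), so dim B^1 = 3.
dim X = dim H^1 = dim Z^1 - dim B^1 = 78 - 3 = 75.

75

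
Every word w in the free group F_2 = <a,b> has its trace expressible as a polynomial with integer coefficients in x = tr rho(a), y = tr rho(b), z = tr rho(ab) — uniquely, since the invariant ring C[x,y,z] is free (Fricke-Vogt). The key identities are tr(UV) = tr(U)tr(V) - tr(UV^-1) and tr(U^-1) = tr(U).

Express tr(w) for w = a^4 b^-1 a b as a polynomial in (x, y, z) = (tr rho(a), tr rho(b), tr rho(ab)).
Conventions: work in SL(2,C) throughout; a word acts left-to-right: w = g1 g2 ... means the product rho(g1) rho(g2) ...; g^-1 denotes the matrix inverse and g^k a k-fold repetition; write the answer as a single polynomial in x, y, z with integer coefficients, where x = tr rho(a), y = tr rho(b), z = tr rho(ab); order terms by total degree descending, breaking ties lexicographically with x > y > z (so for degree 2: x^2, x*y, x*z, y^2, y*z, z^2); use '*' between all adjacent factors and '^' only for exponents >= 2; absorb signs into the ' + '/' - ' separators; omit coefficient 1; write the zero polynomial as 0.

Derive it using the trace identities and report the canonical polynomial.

trace(a b a) = trace(a) * trace(b a) - trace(b) = x*z - y
apply: trace(a b a^2) = trace(a) * trace(a b a) - trace(a b) = x^2*z - x*y - z
trace(a b a^3) = trace(a) * trace(a b a^2) - trace(a b a) = x^3*z - x^2*y - 2*x*z + y
trace(a b a^4) = trace(a) * trace(a b a^3) - trace(a b a^2) = x^4*z - x^3*y - 3*x^2*z + 2*x*y + z
use: trace(b a b a) = trace(b a) * trace(b a) - trace(1)   [split at repeated b] = z^2 - 2
use: trace(b a b) = trace(b) * trace(a b) - trace(a) = y*z - x
trace(b a b a^2) = trace(a) * trace(b a b a) - trace(b a b) = x*z^2 - y*z - x
use: trace(b a b a^3) = trace(a) * trace(b a b a^2) - trace(b a b a) = x^2*z^2 - x*y*z - x^2 - z^2 + 2
apply: trace(a b a^4 b) = trace(a) * trace(b a b a^3) - trace(b a b a^2) = x^3*z^2 - x^2*y*z - x^3 - 2*x*z^2 + y*z + 3*x
apply: trace(a^4 b^-1 a b) = trace(a b a^4) * trace(b) - trace(a b a^4 b) = x^4*y*z - x^3*y^2 - x^3*z^2 - 2*x^2*y*z + x^3 + 2*x*y^2 + 2*x*z^2 - 3*x

x^4*y*z - x^3*y^2 - x^3*z^2 - 2*x^2*y*z + x^3 + 2*x*y^2 + 2*x*z^2 - 3*x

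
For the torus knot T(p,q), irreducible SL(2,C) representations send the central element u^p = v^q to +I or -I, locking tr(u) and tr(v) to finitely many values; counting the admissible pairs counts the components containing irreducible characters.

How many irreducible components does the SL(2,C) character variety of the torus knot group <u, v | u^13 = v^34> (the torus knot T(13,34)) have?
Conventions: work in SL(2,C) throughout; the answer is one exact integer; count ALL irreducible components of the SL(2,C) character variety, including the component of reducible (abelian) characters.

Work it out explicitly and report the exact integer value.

In the torus knot group T(13,34), u^13 = v^34 is central, so an irreducible representation sends it to +I or -I (Schur).
On an irreducible component, tr(u) is locked at 2*cos(pi*alpha/13) for some alpha in 1..12, and tr(v) at 2*cos(pi*beta/34) for some beta in 1..33.
u^13 = (-1)^alpha I and v^34 = (-1)^beta I must agree, so alpha and beta have equal parity.
Counting: 6 odd alphas x 17 odd betas + 6 even alphas x 16 even betas = 102 + 96 = 198.
That is 198 components of irreducible characters, and with the reducible (abelian) component the total is 199.

199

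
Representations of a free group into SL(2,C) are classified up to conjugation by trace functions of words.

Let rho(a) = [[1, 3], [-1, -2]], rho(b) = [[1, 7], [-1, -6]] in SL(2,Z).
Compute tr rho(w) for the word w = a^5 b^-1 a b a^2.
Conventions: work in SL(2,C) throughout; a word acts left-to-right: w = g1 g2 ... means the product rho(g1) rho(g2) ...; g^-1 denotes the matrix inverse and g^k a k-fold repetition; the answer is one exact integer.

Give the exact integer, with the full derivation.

-17

rho(a) = [[1, 3], [-1, -2]]
... * rho(a) = [[1, 3], [-1, -2]]  ->  [[-2, -3], [1, 1]]
... * rho(a) = [[1, 3], [-1, -2]]  ->  [[1, 0], [0, 1]]
... * rho(a) = [[1, 3], [-1, -2]]  ->  [[1, 3], [-1, -2]]
... * rho(a) = [[1, 3], [-1, -2]]  ->  [[-2, -3], [1, 1]]
... * rho(b^-1) = [[-6, -7], [1, 1]]  ->  [[9, 11], [-5, -6]]
... * rho(a) = [[1, 3], [-1, -2]]  ->  [[-2, 5], [1, -3]]
... * rho(b) = [[1, 7], [-1, -6]]  ->  [[-7, -44], [4, 25]]
... * rho(a) = [[1, 3], [-1, -2]]  ->  [[37, 67], [-21, -38]]
... * rho(a) = [[1, 3], [-1, -2]]  ->  [[-30, -23], [17, 13]]
tr = -30 + 13 = -17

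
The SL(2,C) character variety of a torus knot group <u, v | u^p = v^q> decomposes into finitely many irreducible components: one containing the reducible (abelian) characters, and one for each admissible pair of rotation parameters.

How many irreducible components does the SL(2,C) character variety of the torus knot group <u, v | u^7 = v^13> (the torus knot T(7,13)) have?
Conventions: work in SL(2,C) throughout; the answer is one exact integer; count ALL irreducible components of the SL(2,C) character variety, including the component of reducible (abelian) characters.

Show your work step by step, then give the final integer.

37

For T(7,13): irreducibility forces the central element u^7 = v^13 to one of +I, -I.
This locks tr(u) to 2*cos(pi*alpha/7), alpha in 1..6, and tr(v) to 2*cos(pi*beta/13), beta in 1..12, on each component of irreducible characters.
The two central values (-1)^alpha I and (-1)^beta I must be the same matrix, so alpha and beta share a parity.
Counting: 3 odd alphas x 6 odd betas + 3 even alphas x 6 even betas = 18 + 18 = 36.
components with irreducible characters: 36; plus the single component of reducible (abelian) characters: total 37.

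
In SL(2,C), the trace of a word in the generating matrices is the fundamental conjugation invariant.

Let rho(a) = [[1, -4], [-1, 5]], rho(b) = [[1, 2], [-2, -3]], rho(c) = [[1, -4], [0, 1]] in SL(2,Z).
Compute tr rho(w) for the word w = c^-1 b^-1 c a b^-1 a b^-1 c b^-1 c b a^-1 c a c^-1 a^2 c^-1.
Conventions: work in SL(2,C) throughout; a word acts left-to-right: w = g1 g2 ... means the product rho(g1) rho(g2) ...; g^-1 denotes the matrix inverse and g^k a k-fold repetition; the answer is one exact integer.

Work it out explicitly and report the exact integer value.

rho(c^-1) = [[1, 4], [0, 1]]
... * rho(b^-1) = [[-3, -2], [2, 1]]  ->  [[5, 2], [2, 1]]
... * rho(c) = [[1, -4], [0, 1]]  ->  [[5, -18], [2, -7]]
... * rho(a) = [[1, -4], [-1, 5]]  ->  [[23, -110], [9, -43]]
... * rho(b^-1) = [[-3, -2], [2, 1]]  ->  [[-289, -156], [-113, -61]]
... * rho(a) = [[1, -4], [-1, 5]]  ->  [[-133, 376], [-52, 147]]
... * rho(b^-1) = [[-3, -2], [2, 1]]  ->  [[1151, 642], [450, 251]]
... * rho(c) = [[1, -4], [0, 1]]  ->  [[1151, -3962], [450, -1549]]
... * rho(b^-1) = [[-3, -2], [2, 1]]  ->  [[-11377, -6264], [-4448, -2449]]
... * rho(c) = [[1, -4], [0, 1]]  ->  [[-11377, 39244], [-4448, 15343]]
... * rho(b) = [[1, 2], [-2, -3]]  ->  [[-89865, -140486], [-35134, -54925]]
... * rho(a^-1) = [[5, 4], [1, 1]]  ->  [[-589811, -499946], [-230595, -195461]]
... * rho(c) = [[1, -4], [0, 1]]  ->  [[-589811, 1859298], [-230595, 726919]]
... * rho(a) = [[1, -4], [-1, 5]]  ->  [[-2449109, 11655734], [-957514, 4556975]]
... * rho(c^-1) = [[1, 4], [0, 1]]  ->  [[-2449109, 1859298], [-957514, 726919]]
... * rho(a) = [[1, -4], [-1, 5]]  ->  [[-4308407, 19092926], [-1684433, 7464651]]
... * rho(a) = [[1, -4], [-1, 5]]  ->  [[-23401333, 112698258], [-9149084, 44060987]]
... * rho(c^-1) = [[1, 4], [0, 1]]  ->  [[-23401333, 19092926], [-9149084, 7464651]]
tr = -23401333 + 7464651 = -15936682

-15936682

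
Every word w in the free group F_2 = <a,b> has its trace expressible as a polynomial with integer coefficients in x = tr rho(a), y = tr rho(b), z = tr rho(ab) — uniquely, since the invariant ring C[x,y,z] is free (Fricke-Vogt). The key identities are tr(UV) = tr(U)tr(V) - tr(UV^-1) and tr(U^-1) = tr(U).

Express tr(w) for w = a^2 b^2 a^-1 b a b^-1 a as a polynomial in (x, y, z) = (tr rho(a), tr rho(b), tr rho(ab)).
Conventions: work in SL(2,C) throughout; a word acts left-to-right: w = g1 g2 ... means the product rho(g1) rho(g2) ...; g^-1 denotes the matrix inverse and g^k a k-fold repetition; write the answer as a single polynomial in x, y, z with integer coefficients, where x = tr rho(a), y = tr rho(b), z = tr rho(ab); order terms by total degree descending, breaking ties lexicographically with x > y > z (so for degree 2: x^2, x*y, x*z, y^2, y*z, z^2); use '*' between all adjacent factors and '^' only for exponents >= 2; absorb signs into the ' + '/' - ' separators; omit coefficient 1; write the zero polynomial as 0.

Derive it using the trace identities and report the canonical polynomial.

x^4*y^3*z - x^5*y^2 - x^3*y^4 - 2*x^3*y^2*z^2 + x^4*y*z + x^2*y*z^3 + 5*x^3*y^2 + x*y^4 + 2*x*y^2*z^2 - 5*x^2*y*z - y^3*z - y*z^3 - 4*x*y^2 + x*z^2 + 3*y*z - x

tr(b^2 a) = tr(b) tr(a b) - tr(a)   [square of b] = y*z - x
so tr(b^2) = tr(b) tr(b) - tr(1)   [square of b] = y^2 - 2
tr(b^2 a^2) = tr(a) tr(b^2 a) - tr(b^2)   [square of a] = x*y*z - x^2 - y^2 + 2
tr(a^3 b^2) = tr(a) tr(b^2 a^2) - tr(b^2 a)   [square of a] = x^2*y*z - x^3 - x*y^2 - y*z + 3*x
tr(a b a) = tr(a) tr(b a) - tr(b)   [square of a] = x*z - y
tr(a^3 b) = tr(a) tr(a b a) - tr(a b)   [square of a] = x^2*z - x*y - z
tr(a^2 b^3 a) = tr(b) tr(a^3 b^2) - tr(a^3 b)   [square of b] = x^2*y^2*z - x^3*y - x*y^3 - x^2*z - y^2*z + 4*x*y + z
reduce: tr(b^3 a) = tr(b) tr(b a b) - tr(b a)   [square of b] = y^2*z - x*y - z
so tr(b^3) = tr(b) tr(b^2) - tr(b)   [square of b] = y^3 - 3*y
so tr(a^2 b^3) = tr(a) tr(b^3 a) - tr(b^3)   [square of a] = x*y^2*z - x^2*y - y^3 - x*z + 3*y
tr(a^3 b^3 a) = tr(a) tr(a^2 b^3 a) - tr(a^2 b^3)   [square of a] = x^3*y^2*z - x^4*y - x^2*y^3 - x^3*z - 2*x*y^2*z + 5*x^2*y + y^3 + 2*x*z - 3*y
so tr(b a b a) = tr(b a) tr(b a) - tr(1)   [split at a repeated b] = z^2 - 2
tr(b a b a^2) = tr(a) tr(b a b a) - tr(b a b)   [square of a] = x*z^2 - y*z - x
reduce: tr(a b a^3 b) = tr(a) tr(b a b a^2) - tr(b a b a)   [square of a] = x^2*z^2 - x*y*z - x^2 - z^2 + 2
so tr(a b a^3) = tr(a) tr(a^2 b a) - tr(a^2 b)   [square of a] = x^3*z - x^2*y - 2*x*z + y
so tr(b a b a^3 b) = tr(b) tr(a b a^3 b) - tr(a b a^3)   [square of b] = x^2*y*z^2 - x^3*z - x*y^2*z - y*z^2 + 2*x*z + y
tr(a^3 b^3 a b) = tr(b) tr(b a b a^3 b) - tr(b a b a^3)   [square of b] = x^2*y^2*z^2 - x^3*y*z - x*y^3*z - x^2*z^2 - y^2*z^2 + 3*x*y*z + x^2 + y^2 + z^2 - 2
tr(b a b^-1 a^3 b^2) = tr(a^3 b^3 a) tr(b) - tr(a^3 b^3 a b)   [inverse elimination on b] = x^3*y^3*z - x^4*y^2 - x^2*y^4 - x^2*y^2*z^2 - x*y^3*z + 5*x^2*y^2 + x^2*z^2 + y^4 + y^2*z^2 - x*y*z - x^2 - 4*y^2 - z^2 + 2
tr(a b a^4 b) = tr(a) tr(a^2 b a b a) - tr(a^2 b a b)   [square of a] = x^3*z^2 - x^2*y*z - x^3 - 2*x*z^2 + y*z + 3*x
tr(a b a^4) = tr(a) tr(a^3 b a) - tr(a^3 b)   [square of a] = x^4*z - x^3*y - 3*x^2*z + 2*x*y + z
tr(a^3 b^2 a b a) = tr(b) tr(a b a^4 b) - tr(a b a^4)   [square of b] = x^3*y*z^2 - x^4*z - x^2*y^2*z - 2*x*y*z^2 + 3*x^2*z + y^2*z + x*y - z
tr(b a b a b a) = tr(a b a b) tr(a b) - tr(b a)   [split at a repeated a] = z^3 - 3*z
tr(b a b a b) = tr(b) tr(a b a b) - tr(a b a)   [square of b] = y*z^2 - x*z - y
so tr(a b a b a^2 b) = tr(a) tr(b a b a b a) - tr(b a b a b)   [square of a] = x*z^3 - y*z^2 - 2*x*z + y
tr(b^2 a b a b a^2) = tr(b) tr(a b a b a^2 b) - tr(a b a b a^2)   [square of b] = x*y*z^3 - x^2*z^2 - y^2*z^2 - x*y*z + x^2 + y^2 + z^2 - 2
tr(b^2 a b a b a) = tr(b) tr(a b a b a b) - tr(a b a b a)   [square of b] = y*z^3 - x*z^2 - 2*y*z + x
so tr(a^3 b^2 a b a b) = tr(a) tr(b^2 a b a b a^2) - tr(b^2 a b a b a)   [square of a] = x^2*y*z^3 - x^3*z^2 - x*y^2*z^2 - x^2*y*z - y*z^3 + x^3 + x*y^2 + 2*x*z^2 + 2*y*z - 3*x
so tr(b a b^-1 a^3 b^2 a) = tr(a^3 b^2 a b a) tr(b) - tr(a^3 b^2 a b a b)   [inverse elimination on b] = x^3*y^2*z^2 - x^4*y*z - x^2*y^3*z - x^2*y*z^3 + x^3*z^2 - x*y^2*z^2 + 4*x^2*y*z + y^3*z + y*z^3 - x^3 - 2*x*z^2 - 3*y*z + 3*x
reduce: tr(a^2 b^2 a^-1 b a b^-1 a) = tr(b a b^-1 a^3 b^2) tr(a) - tr(b a b^-1 a^3 b^2 a)   [inverse elimination on a] = x^4*y^3*z - x^5*y^2 - x^3*y^4 - 2*x^3*y^2*z^2 + x^4*y*z + x^2*y*z^3 + 5*x^3*y^2 + x*y^4 + 2*x*y^2*z^2 - 5*x^2*y*z - y^3*z - y*z^3 - 4*x*y^2 + x*z^2 + 3*y*z - x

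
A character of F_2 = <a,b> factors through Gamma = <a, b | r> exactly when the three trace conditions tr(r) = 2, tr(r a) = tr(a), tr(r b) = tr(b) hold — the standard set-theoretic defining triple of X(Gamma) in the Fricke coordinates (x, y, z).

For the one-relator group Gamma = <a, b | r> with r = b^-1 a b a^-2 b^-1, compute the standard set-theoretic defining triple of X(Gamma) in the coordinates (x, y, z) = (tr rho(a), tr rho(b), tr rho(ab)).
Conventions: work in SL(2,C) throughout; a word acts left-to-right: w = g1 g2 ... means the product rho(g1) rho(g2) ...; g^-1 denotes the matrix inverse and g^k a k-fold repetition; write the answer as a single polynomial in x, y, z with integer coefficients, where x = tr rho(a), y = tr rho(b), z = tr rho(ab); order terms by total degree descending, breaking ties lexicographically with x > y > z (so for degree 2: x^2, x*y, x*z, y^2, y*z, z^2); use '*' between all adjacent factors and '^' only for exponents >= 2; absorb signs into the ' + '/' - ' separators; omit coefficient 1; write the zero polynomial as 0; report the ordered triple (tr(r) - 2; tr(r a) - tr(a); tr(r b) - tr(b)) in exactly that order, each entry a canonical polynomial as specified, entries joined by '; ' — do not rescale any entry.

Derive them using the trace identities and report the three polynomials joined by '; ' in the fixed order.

-x^2*y^2*z + x^3*y + x*y^3 + x*y*z^2 - 4*x*y + z - 2; -x^3*y^2*z + x^4*y + x^2*y^3 + 2*x^2*y*z^2 - x^3*z - x*y^2*z - x*z^3 - 4*x^2*y + 4*x*z - x + y; -x^2*y*z + x^3 + x*y^2 + x*z^2 - 3*x - y

trace(b^-1 a) = trace(a) * trace(b) - trace(a b)   [inverse elimination on b] = x*y - z
apply: trace(a b a) = trace(a) * trace(b a) - trace(b)   [square of a] = x*z - y
apply: trace(a b a b) = trace(a b) * trace(a b) - trace(1)   [split at a repeated a] = z^2 - 2
apply: trace(b^-1 a b a) = trace(a b a) * trace(b) - trace(a b a b)   [inverse elimination on b] = x*y*z - y^2 - z^2 + 2
use: trace(b^-2 a b a) = trace(b^-1 a b a) * trace(b) - trace(b^-1 a b a b)   [inverse elimination on b] = x*y^2*z - y^3 - y*z^2 - x*z + 3*y
trace(a^-1 b^-2 a b) = trace(b^-2 a b) * trace(a) - trace(b^-2 a b a)   [inverse elimination on a] = -x*y^2*z + x^2*y + y^3 + y*z^2 - 3*y
use: trace(b^-1 a b a^-2 b^-1) = trace(a^-1 b^-2 a b) * trace(a) - trace(a^-1 b^-2 a b a)   [inverse elimination on a] = -x^2*y^2*z + x^3*y + x*y^3 + x*y*z^2 - 4*x*y + z
trace(b a b) = trace(b) * trace(a b) - trace(a)   [square of b] = y*z - x
use: trace(a b a^-1 b) = trace(b a b) * trace(a) - trace(b a b a)   [inverse elimination on a] = x*y*z - x^2 - z^2 + 2
use: trace(b^-1 a b a^-1) = trace(a b a^-1) * trace(b) - trace(a b a^-1 b)   [inverse elimination on b] = -x*y*z + x^2 + y^2 + z^2 - 2
apply: trace(b^2) = trace(b) * trace(b) - trace(1)   [square of b] = y^2 - 2
trace(b a^2 b) = trace(a) * trace(b^2 a) - trace(b^2)   [square of a] = x*y*z - x^2 - y^2 + 2
trace(b a^2 b a) = trace(a) * trace(b a b a) - trace(b a b)   [square of a] = x*z^2 - y*z - x
trace(a^-1 b a^2 b) = trace(b a^2 b) * trace(a) - trace(b a^2 b a)   [inverse elimination on a] = x^2*y*z - x^3 - x*y^2 - x*z^2 + y*z + 3*x
trace(a b a^-2 b a) = trace(a^-1 b a^2 b) * trace(a) - trace(a^-1 b a^2 b a)   [inverse elimination on a] = x^3*y*z - x^4 - x^2*y^2 - x^2*z^2 + 4*x^2 + y^2 - 2
trace(b a b a b) = trace(b) * trace(a b a b) - trace(a b a)   [square of b] = y*z^2 - x*z - y
trace(b a b a b a) = trace(a b a b) * trace(a b) - trace(b a)   [split at a repeated a] = z^3 - 3*z
use: trace(a^-1 b a b a b) = trace(b a b a b) * trace(a) - trace(b a b a b a)   [inverse elimination on a] = x*y*z^2 - x^2*z - z^3 - x*y + 3*z
apply: trace(a b a^-2 b a b) = trace(a^-1 b a b a b) * trace(a) - trace(a^-1 b a b a b a)   [inverse elimination on a] = x^2*y*z^2 - x^3*z - x*z^3 - x^2*y - y*z^2 + 4*x*z + y
trace(a b^-1 a b a^-2 b) = trace(a b a^-2 b a) * trace(b) - trace(a b a^-2 b a b)   [inverse elimination on b] = x^3*y^2*z - x^4*y - x^2*y^3 - 2*x^2*y*z^2 + x^3*z + x*z^3 + 5*x^2*y + y^3 + y*z^2 - 4*x*z - 3*y
trace(b^-1 a b a^-2 b^-1 a) = trace(a b^-1 a b a^-2) * trace(b) - trace(a b^-1 a b a^-2 b)   [inverse elimination on b] = -x^3*y^2*z + x^4*y + x^2*y^3 + 2*x^2*y*z^2 - x^3*z - x*y^2*z - x*z^3 - 4*x^2*y + 4*x*z + y
apply: trace(b^-1 a b a^-2) = trace(a^-1 b^-1 a b) * trace(a) - trace(a^-1 b^-1 a b a)   [inverse elimination on a] = -x^2*y*z + x^3 + x*y^2 + x*z^2 - 3*x
assemble the triple (trace(r) - 2; trace(r a) - x; trace(r b) - y)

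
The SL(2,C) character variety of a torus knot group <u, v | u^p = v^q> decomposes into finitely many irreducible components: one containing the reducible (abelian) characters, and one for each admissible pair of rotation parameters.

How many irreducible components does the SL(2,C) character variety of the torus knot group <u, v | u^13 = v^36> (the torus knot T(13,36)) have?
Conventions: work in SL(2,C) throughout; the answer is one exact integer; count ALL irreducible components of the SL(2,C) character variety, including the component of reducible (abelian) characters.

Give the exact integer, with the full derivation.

211

In the torus knot group T(13,36), u^13 = v^36 is central, so an irreducible representation sends it to +I or -I (Schur).
So on each irreducible component the traces are pinned: tr(u) = 2*cos(pi*alpha/13) with 1 <= alpha <= 12, tr(v) = 2*cos(pi*beta/36) with 1 <= beta <= 35.
u^13 = (-1)^alpha I and v^36 = (-1)^beta I must agree, so alpha and beta have equal parity.
Enumerate parity-matched pairs: 6*18 odd-odd plus 6*17 even-even gives 210.
Total: 210 irreducible-character components + 1 reducible (abelian) component = 211.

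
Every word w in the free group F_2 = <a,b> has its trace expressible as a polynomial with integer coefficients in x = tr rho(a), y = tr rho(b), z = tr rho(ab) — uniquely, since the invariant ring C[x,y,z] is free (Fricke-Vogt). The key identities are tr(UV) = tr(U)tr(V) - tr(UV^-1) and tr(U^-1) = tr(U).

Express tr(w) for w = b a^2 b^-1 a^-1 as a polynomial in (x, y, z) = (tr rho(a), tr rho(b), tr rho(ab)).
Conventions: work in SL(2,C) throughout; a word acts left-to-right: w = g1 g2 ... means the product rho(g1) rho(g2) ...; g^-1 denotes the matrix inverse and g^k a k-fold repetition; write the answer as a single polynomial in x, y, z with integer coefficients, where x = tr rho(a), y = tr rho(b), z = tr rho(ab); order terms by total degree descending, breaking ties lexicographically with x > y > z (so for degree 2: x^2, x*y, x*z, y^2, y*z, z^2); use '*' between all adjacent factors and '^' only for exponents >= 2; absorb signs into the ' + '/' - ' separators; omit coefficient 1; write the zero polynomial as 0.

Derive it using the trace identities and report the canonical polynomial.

-x^2*y*z + x^3 + x*y^2 + x*z^2 - 3*x

trace(a^2 b) = trace(a) * trace(b a) - trace(b) = x*z - y
trace(a^2) = trace(a) * trace(a) - trace(1) = x^2 - 2
trace(b a^2 b) = trace(b) * trace(a^2 b) - trace(a^2) = x*y*z - x^2 - y^2 + 2
trace(b a b a) = trace(b a) * trace(b a) - trace(1) = z^2 - 2
trace(b a b) = trace(b) * trace(a b) - trace(a) = y*z - x
trace(b a^2 b a) = trace(a) * trace(b a b a) - trace(b a b) = x*z^2 - y*z - x
trace(a^-1 b a^2 b) = trace(b a^2 b) * trace(a) - trace(b a^2 b a) = x^2*y*z - x^3 - x*y^2 - x*z^2 + y*z + 3*x
trace(b a^2 b^-1 a^-1) = trace(a^-1 b a^2) * trace(b) - trace(a^-1 b a^2 b) = -x^2*y*z + x^3 + x*y^2 + x*z^2 - 3*x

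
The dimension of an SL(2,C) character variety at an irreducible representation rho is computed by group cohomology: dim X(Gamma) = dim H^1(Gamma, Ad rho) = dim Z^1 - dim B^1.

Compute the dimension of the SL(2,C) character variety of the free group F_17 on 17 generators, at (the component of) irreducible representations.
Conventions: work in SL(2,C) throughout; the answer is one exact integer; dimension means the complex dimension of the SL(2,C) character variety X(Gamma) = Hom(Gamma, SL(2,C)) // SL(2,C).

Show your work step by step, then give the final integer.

48

The free group F_17: 17 generators, no relators.
A cocycle picks one sl_2 vector per generator freely, giving dim Z^1 = 3*17 = 51.
dim B^1 = 3: the coboundary map is injective because an irreducible image has centralizer 0 in sl_2.
dim X = dim H^1 = dim Z^1 - dim B^1 = 51 - 3 = 48.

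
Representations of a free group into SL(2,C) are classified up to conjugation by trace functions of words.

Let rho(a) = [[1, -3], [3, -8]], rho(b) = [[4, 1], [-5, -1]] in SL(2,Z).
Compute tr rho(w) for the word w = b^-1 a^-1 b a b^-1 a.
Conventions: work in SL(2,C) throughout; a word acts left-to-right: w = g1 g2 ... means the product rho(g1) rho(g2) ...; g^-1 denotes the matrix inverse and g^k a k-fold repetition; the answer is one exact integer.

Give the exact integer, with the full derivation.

-80835

rho(b^-1) = [[-1, -1], [5, 4]]
... * rho(a^-1) = [[-8, 3], [-3, 1]]  ->  [[11, -4], [-52, 19]]
... * rho(b) = [[4, 1], [-5, -1]]  ->  [[64, 15], [-303, -71]]
... * rho(a) = [[1, -3], [3, -8]]  ->  [[109, -312], [-516, 1477]]
... * rho(b^-1) = [[-1, -1], [5, 4]]  ->  [[-1669, -1357], [7901, 6424]]
... * rho(a) = [[1, -3], [3, -8]]  ->  [[-5740, 15863], [27173, -75095]]
tr = -5740 + -75095 = -80835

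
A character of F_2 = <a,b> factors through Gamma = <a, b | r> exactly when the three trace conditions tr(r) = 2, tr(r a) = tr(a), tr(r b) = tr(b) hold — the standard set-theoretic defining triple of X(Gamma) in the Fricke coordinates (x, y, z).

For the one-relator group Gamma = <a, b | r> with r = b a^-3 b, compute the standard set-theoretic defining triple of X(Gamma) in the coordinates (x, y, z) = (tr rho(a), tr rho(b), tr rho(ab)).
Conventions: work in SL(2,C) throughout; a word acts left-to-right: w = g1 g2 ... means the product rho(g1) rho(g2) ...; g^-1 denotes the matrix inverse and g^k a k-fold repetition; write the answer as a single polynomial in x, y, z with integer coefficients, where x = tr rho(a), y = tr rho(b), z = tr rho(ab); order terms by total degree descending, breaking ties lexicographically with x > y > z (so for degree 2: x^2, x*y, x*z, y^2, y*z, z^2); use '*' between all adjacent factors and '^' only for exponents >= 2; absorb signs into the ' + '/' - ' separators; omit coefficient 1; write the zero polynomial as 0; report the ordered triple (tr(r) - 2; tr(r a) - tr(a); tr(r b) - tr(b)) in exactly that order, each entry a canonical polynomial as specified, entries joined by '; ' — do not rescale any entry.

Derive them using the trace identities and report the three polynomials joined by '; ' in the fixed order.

trace(b^2) = trace(b) * trace(b) - trace(1)  (reduce the b square) = y^2 - 2
trace(b^2 a) = trace(b) * trace(a b) - trace(a)  (reduce the b square) = y*z - x
trace(b^2 a^-1) = trace(b^2) * trace(a) - trace(b^2 a)  (eliminate a^-1) = x*y^2 - y*z - x
trace(a^-1 b^2 a^-1) = trace(b^2 a^-1) * trace(a) - trace(b^2)  (eliminate a^-1) = x^2*y^2 - x*y*z - x^2 - y^2 + 2
trace(b a^-3 b) = trace(a^-1 b^2 a^-1) * trace(a) - trace(a^-1 b^2)  (eliminate a^-1) = x^3*y^2 - x^2*y*z - x^3 - 2*x*y^2 + y*z + 3*x
trace(b a b a) = trace(a b) * trace(a b) - trace(1)   [split at repeated a] = z^2 - 2
trace(b a b a^-1) = trace(b a b) * trace(a) - trace(b a b a) = x*y*z - x^2 - z^2 + 2
trace(a^-2 b a b) = trace(b a b a^-1) * trace(a) - trace(b a b) = x^2*y*z - x^3 - x*z^2 - y*z + 3*x
trace(b a^-3 b a) = trace(a^-2 b a b) * trace(a) - trace(a^-2 b a b a) = x^3*y*z - x^4 - x^2*z^2 - 2*x*y*z + 4*x^2 + z^2 - 2
trace(b^3) = trace(b) * trace(b^2) - trace(b) = y^3 - 3*y
trace(b^3 a) = trace(b) * trace(a b^2) - trace(a b) = y^2*z - x*y - z
trace(b^3 a^-1) = trace(b^3) * trace(a) - trace(b^3 a) = x*y^3 - y^2*z - 2*x*y + z
trace(a^-1 b^3 a^-1) = trace(b^3 a^-1) * trace(a) - trace(b^3) = x^2*y^3 - x*y^2*z - 2*x^2*y - y^3 + x*z + 3*y
trace(b a^-3 b^2) = trace(a^-1 b^3 a^-1) * trace(a) - trace(a^-1 b^3) = x^3*y^3 - x^2*y^2*z - 2*x^3*y - 2*x*y^3 + x^2*z + y^2*z + 5*x*y - z
assemble the triple (trace(r) - 2; trace(r a) - x; trace(r b) - y)

x^3*y^2 - x^2*y*z - x^3 - 2*x*y^2 + y*z + 3*x - 2; x^3*y*z - x^4 - x^2*z^2 - 2*x*y*z + 4*x^2 + z^2 - x - 2; x^3*y^3 - x^2*y^2*z - 2*x^3*y - 2*x*y^3 + x^2*z + y^2*z + 5*x*y - y - z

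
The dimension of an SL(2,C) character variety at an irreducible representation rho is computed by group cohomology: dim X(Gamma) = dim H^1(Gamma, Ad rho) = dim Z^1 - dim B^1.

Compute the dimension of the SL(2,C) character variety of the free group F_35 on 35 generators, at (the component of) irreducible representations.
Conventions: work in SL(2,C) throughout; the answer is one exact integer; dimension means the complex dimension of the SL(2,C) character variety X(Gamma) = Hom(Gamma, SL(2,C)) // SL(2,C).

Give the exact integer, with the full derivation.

102

The free group F_35: 35 generators, no relators.
Z^1(Gamma, Ad rho) = (sl_2)^35: a cocycle is a free choice of one sl_2 vector per generator, so dim Z^1 = 3*35 = 105.
Irreducibility makes the coboundary map sl_2 -> Z^1 injective (trivial centralizer), so dim B^1 = 3.
dim X = dim H^1 = dim Z^1 - dim B^1 = 105 - 3 = 102.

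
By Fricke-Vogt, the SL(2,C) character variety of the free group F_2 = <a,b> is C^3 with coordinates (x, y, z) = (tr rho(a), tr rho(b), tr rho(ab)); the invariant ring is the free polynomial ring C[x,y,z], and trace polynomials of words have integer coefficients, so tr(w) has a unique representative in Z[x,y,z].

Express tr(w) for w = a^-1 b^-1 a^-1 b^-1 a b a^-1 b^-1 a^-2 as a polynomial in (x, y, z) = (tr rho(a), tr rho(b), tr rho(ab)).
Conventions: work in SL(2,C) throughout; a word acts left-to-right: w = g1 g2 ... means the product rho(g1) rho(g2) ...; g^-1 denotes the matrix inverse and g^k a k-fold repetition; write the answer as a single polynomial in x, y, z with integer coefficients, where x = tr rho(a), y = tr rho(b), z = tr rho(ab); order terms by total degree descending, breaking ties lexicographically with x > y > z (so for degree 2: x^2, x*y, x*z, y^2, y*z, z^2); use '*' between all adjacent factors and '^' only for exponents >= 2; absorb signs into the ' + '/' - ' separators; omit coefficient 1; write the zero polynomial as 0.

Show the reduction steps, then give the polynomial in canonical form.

next, tr(a^-1) = tr(a) = x
tr(a^-2) = tr(a^-1)*tr(a) - tr(1) = x^2 - 2
next, tr(a^-3) = tr(a^-2)*tr(a) - tr(a^-1) = x^3 - 3*x
tr(b a^-1) = tr(b)*tr(a) - tr(b a) = x*y - z
tr(a^-2 b) = tr(b a^-1)*tr(a) - tr(b) = x^2*y - x*z - y
tr(a^-3 b) = tr(a^-2 b)*tr(a) - tr(a^-2 b a) = x^3*y - x^2*z - 2*x*y + z
tr(a^-3 b^-1) = tr(a^-3)*tr(b) - tr(a^-3 b) = x^2*z - x*y - z
and tr(a^-2 b^-1) = tr(a^-2)*tr(b) - tr(a^-2 b) = x*z - y
next, tr(a^-1 b^-1 a^-3) = tr(a^-3 b^-1)*tr(a) - tr(a^-3 b^-1 a) = x^3*z - x^2*y - 2*x*z + y
tr(b a b a) = tr(b a)*tr(b a) - tr(1) = z^2 - 2
and tr(b a b) = tr(b)*tr(a b) - tr(a) = y*z - x
next, tr(a b a b a) = tr(a)*tr(b a b a) - tr(b a b) = x*z^2 - y*z - x
tr(a b a b a b) = tr(a b)*tr(a b a b) - tr(a^-1 b^-1) = z^3 - 3*z
tr(b a b a b^-1 a) = tr(a b a b a)*tr(b) - tr(a b a b a b) = x*y*z^2 - y^2*z - z^3 - x*y + 3*z
tr(b^-1 a^-1 b a b a) = tr(b a b a b^-1)*tr(a) - tr(b a b a b^-1 a) = -x*y*z^2 + x^2*z + y^2*z + z^3 - 3*z
next, tr(a^-1 b a b a^-1 b^-1) = tr(b^-1 a^-1 b a b)*tr(a) - tr(b^-1 a^-1 b a b a) = x*y*z^2 - x^2*z - y^2*z - z^3 + x*y + 3*z
and tr(b a b a^-1 b^-1 a^-2) = tr(a^-1 b a b a^-1 b^-1)*tr(a) - tr(a^-1 b a b a^-1 b^-1 a) = x^2*y*z^2 - x^3*z - x*y^2*z - x*z^3 + x^2*y + 3*x*z - y
and tr(a^-1 b a b a^-1 b^-1 a^-2) = tr(b a b a^-1 b^-1 a^-2)*tr(a) - tr(b a b a^-1 b^-1 a^-1) = x^3*y*z^2 - x^4*z - x^2*y^2*z - x^2*z^3 + x^3*y - x*y*z^2 + 4*x^2*z + y^2*z + z^3 - 2*x*y - 3*z
tr(b^2) = tr(b)*tr(b) - tr(1) = y^2 - 2
and tr(a^-1 b^2) = tr(b^2)*tr(a) - tr(b^2 a) = x*y^2 - y*z - x
and tr(b^2 a b) = tr(b)*tr(a b^2) - tr(a b) = y^2*z - x*y - z
next, tr(b a b a b) = tr(b)*tr(a b a b) - tr(a b a) = y*z^2 - x*z - y
tr(b^2 a b a b) = tr(b)*tr(b a b a b) - tr(b a b a) = y^2*z^2 - x*y*z - y^2 - z^2 + 2
and tr(b^2 a b a b a) = tr(b)*tr(a b a b a b) - tr(a b a b a) = y*z^3 - x*z^2 - 2*y*z + x
next, tr(a^-1 b^2 a b a b) = tr(b^2 a b a b)*tr(a) - tr(b^2 a b a b a) = x*y^2*z^2 - x^2*y*z - y*z^3 - x*y^2 + 2*y*z + x
and tr(b^2 a b a b^-1 a^-1) = tr(a^-1 b^2 a b a)*tr(b) - tr(a^-1 b^2 a b a b) = -x*y^2*z^2 + x^2*y*z + y^3*z + y*z^3 - 3*y*z - x
tr(b^-1 a^-2 b^2 a b a) = tr(b^2 a b a b^-1 a^-1)*tr(a) - tr(b^2 a b a b^-1) = -x^2*y^2*z^2 + x^3*y*z + x*y^3*z + x*y*z^3 - 3*x*y*z - x^2 - z^2 + 2
next, tr(b a b a^-1 b^-1 a^-2 b) = tr(b^-1 a^-2 b^2 a b)*tr(a) - tr(b^-1 a^-2 b^2 a b a) = x^2*y^2*z^2 - x^3*y*z - x*y^3*z - x*y*z^3 + x^2*y^2 + 2*x*y*z + z^2 - 2
tr(a b a b a b a) = tr(a)*tr(b a b a b a) - tr(b a b a b) = x*z^3 - y*z^2 - 2*x*z + y
next, tr(a b a b a b a b) = tr(b a)*tr(b a b a b a) - tr(b^-1 a^-1 b^-1 a^-1) = z^4 - 4*z^2 + 2
tr(b^-1 a b a b a b a) = tr(a b a b a b a)*tr(b) - tr(a b a b a b a b) = x*y*z^3 - y^2*z^2 - z^4 - 2*x*y*z + y^2 + 4*z^2 - 2
next, tr(b a b a b a^-1 b^-1 a) = tr(b^-1 a b a b a b)*tr(a) - tr(b^-1 a b a b a b a) = -x*y*z^3 + x^2*z^2 + y^2*z^2 + z^4 + x*y*z - x^2 - y^2 - 4*z^2 + 2
tr(b a b a b a^-1 b^-1 a^-1) = tr(b a b a b a^-1 b^-1)*tr(a) - tr(b a b a b a^-1 b^-1 a) = x*y*z^3 - x^2*z^2 - y^2*z^2 - z^4 + y^2 + 4*z^2 - 2
and tr(b a b a^-1 b^-1 a^-2 b a) = tr(b a b a b a^-1 b^-1 a^-1)*tr(a) - tr(b a b a b a^-1 b^-1) = x^2*y*z^3 - x^3*z^2 - x*y^2*z^2 - x*z^4 + x*y^2 + 4*x*z^2 - y*z - x
tr(a^-1 b a b a^-1 b^-1 a^-2 b) = tr(b a b a^-1 b^-1 a^-2 b)*tr(a) - tr(b a b a^-1 b^-1 a^-2 b a) = x^3*y^2*z^2 - x^4*y*z - x^2*y^3*z - 2*x^2*y*z^3 + x^3*y^2 + x^3*z^2 + x*y^2*z^2 + x*z^4 + 2*x^2*y*z - x*y^2 - 3*x*z^2 + y*z - x
tr(b^-1 a^-1 b a b a^-1 b^-1 a^-2) = tr(a^-1 b a b a^-1 b^-1 a^-2)*tr(b) - tr(a^-1 b a b a^-1 b^-1 a^-2 b) = x^2*y*z^3 - x^3*z^2 - 2*x*y^2*z^2 - x*z^4 + 2*x^2*y*z + y^3*z + y*z^3 - x*y^2 + 3*x*z^2 - 4*y*z + x
next, tr(a^-1 b^-1 a^-1 b a b a^-1) = tr(b^-1 a^-1 b a b a^-1)*tr(a) - tr(b^-1 a^-1 b a b) = x^2*y*z^2 - x^3*z - x*y^2*z - x*z^3 + x^2*y + 3*x*z - y
tr(b a b^2 a^-1) = tr(b a b^2)*tr(a) - tr(b a b^2 a) = x*y^2*z - x^2*y - y*z^2 + y
next, tr(a^-1 b a b^2 a^-1) = tr(b a b^2 a^-1)*tr(a) - tr(b a b^2) = x^2*y^2*z - x^3*y - x*y*z^2 - y^2*z + 2*x*y + z
next, tr(b a b^3) = tr(b)*tr(b^2 a b) - tr(b^2 a) = y^3*z - x*y^2 - 2*y*z + x
and tr(b a^-1 b a b^2) = tr(b a b^3)*tr(a) - tr(b a b^3 a) = x*y^3*z - x^2*y^2 - y^2*z^2 - x*y*z + x^2 + y^2 + z^2 - 2
tr(a b^2 a) = tr(a)*tr(b^2 a) - tr(b^2) = x*y*z - x^2 - y^2 + 2
tr(b a b^2 a b) = tr(b)*tr(a b^2 a b) - tr(a b^2 a) = y^2*z^2 - 2*x*y*z + x^2 - 2
and tr(b a^-1 b a b^2 a) = tr(b a b^2 a b)*tr(a) - tr(b a b^2 a b a) = x*y^2*z^2 - 2*x^2*y*z - y*z^3 + x^3 + x*z^2 + 2*y*z - 3*x
tr(a^-1 b a b^2 a^-1 b) = tr(b a^-1 b a b^2)*tr(a) - tr(b a^-1 b a b^2 a) = x^2*y^3*z - x^3*y^2 - 2*x*y^2*z^2 + x^2*y*z + y*z^3 + x*y^2 - 2*y*z + x
next, tr(b a^-1 b^-1 a^-1 b a b) = tr(a^-1 b a b^2 a^-1)*tr(b) - tr(a^-1 b a b^2 a^-1 b) = x*y^2*z^2 - x^2*y*z - y^3*z - y*z^3 + x*y^2 + 3*y*z - x
and tr(a^-1 b^-1 a^-1 b a b a^-1 b) = tr(b a^-1 b^-1 a^-1 b a b)*tr(a) - tr(b a^-1 b^-1 a^-1 b a b a) = x^2*y^2*z^2 - x^3*y*z - x*y^3*z - 2*x*y*z^3 + x^2*y^2 + x^2*z^2 + y^2*z^2 + z^4 + 3*x*y*z - x^2 - y^2 - 4*z^2 + 2
tr(b^-1 a^-1 b a b a^-1 b^-1 a^-1) = tr(a^-1 b^-1 a^-1 b a b a^-1)*tr(b) - tr(a^-1 b^-1 a^-1 b a b a^-1 b) = x*y*z^3 - x^2*z^2 - y^2*z^2 - z^4 + x^2 + 4*z^2 - 2
and tr(a b a^-1 b^-1 a^-3 b^-1 a^-1 b) = tr(b^-1 a^-1 b a b a^-1 b^-1 a^-2)*tr(a) - tr(b^-1 a^-1 b a b a^-1 b^-1 a^-1) = x^3*y*z^3 - x^4*z^2 - 2*x^2*y^2*z^2 - x^2*z^4 + 2*x^3*y*z + x*y^3*z - x^2*y^2 + 4*x^2*z^2 + y^2*z^2 + z^4 - 4*x*y*z - 4*z^2 + 2
tr(a^-1 b^-1 a^-1 b^-1 a b a^-1 b^-1 a^-2) = tr(a b a^-1 b^-1 a^-3 b^-1 a^-1)*tr(b) - tr(a b a^-1 b^-1 a^-3 b^-1 a^-1 b) = -x^3*y*z^3 + x^4*z^2 + 2*x^2*y^2*z^2 + x^2*z^4 - x^3*y*z - x*y^3*z - 4*x^2*z^2 - y^2*z^2 - z^4 + 2*x*y*z + y^2 + 4*z^2 - 2

-x^3*y*z^3 + x^4*z^2 + 2*x^2*y^2*z^2 + x^2*z^4 - x^3*y*z - x*y^3*z - 4*x^2*z^2 - y^2*z^2 - z^4 + 2*x*y*z + y^2 + 4*z^2 - 2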